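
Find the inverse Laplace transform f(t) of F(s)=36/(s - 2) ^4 6*t^3*exp(2*t) 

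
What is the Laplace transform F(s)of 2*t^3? 12/s^4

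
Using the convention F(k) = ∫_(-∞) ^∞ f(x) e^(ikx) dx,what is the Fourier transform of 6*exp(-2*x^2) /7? 3*sqrt(2)*sqrt(pi)*exp(-k^2/8) /7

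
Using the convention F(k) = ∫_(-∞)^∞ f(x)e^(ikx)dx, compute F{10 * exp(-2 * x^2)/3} 5 * sqrt(2) * sqrt(pi) * exp(-k^2/8)/3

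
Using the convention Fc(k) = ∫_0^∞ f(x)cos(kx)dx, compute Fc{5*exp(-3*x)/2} 15/(2*(k^2 + 9))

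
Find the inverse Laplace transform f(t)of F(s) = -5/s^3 -5*t^2/2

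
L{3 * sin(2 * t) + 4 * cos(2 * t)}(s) 6/(s^2 + 4) + 4 * s/(s^2 + 4)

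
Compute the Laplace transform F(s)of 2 2/s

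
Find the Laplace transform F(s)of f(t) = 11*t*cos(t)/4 11*(s^2 - 1)/(4*(s^2 + 1)^2)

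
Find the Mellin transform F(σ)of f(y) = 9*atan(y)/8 -9*pi*sec(pi*σ/2)/(16*σ)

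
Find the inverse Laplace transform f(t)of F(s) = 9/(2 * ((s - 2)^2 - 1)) 9 * exp(2 * t) * sinh(t)/2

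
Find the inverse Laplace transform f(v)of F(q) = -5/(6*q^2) -5*v/6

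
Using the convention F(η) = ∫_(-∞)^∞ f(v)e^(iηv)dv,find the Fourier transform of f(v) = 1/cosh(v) pi/cosh(pi * η/2)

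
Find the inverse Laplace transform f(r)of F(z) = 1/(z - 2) exp(2*r)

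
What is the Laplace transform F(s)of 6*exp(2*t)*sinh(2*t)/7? 12/(7*s*(s - 4))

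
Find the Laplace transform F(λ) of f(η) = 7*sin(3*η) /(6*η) 7*atan(3/λ) /6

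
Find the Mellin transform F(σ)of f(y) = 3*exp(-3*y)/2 3^(1 - σ)*gamma(σ)/2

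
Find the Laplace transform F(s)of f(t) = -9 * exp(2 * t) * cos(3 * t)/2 9 * (2 - s)/(2 * ((s - 2)^2 + 9))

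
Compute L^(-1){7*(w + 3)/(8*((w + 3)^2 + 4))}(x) 7*exp(-3*x)*cos(2*x)/8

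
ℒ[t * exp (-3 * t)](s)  (s+3)^ (-2)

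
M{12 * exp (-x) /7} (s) 12 * gamma (s) /7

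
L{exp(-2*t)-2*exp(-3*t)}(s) 1/(s + 2)-2/(s + 3)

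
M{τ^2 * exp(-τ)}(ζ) gamma(ζ + 2)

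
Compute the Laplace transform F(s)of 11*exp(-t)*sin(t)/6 11/(6*((s + 1)^2 + 1))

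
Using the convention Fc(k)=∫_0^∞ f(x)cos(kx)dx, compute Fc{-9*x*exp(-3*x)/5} 9*(k^2 - 9)/(5*(k^2 + 9)^2)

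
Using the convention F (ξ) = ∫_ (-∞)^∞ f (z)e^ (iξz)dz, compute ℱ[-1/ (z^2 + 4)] -pi*exp (-2*Abs (ξ))/2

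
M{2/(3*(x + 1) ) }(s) 2*pi*csc(pi*s) /3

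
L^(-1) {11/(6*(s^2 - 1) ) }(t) 11*sinh(t) /6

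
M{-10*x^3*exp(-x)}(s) -10*gamma(s + 3)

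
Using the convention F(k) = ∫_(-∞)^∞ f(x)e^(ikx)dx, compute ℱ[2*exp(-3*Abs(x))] 12/(k^2+9)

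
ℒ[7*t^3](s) 42/s^4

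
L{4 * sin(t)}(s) 4/(s^2 + 1)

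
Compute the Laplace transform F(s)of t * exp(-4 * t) (s + 4)^(-2)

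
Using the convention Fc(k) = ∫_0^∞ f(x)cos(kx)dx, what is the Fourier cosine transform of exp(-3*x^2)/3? sqrt(3)*sqrt(pi)*exp(-k^2/12)/18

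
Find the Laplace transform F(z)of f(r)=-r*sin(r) -2*z/(z^2+1)^2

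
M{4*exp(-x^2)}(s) 2*gamma(s/2)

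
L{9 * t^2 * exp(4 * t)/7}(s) 18/(7 * (s - 4)^3)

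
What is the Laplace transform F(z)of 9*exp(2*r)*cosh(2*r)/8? 9*(z - 2)/(8*z*(z - 4))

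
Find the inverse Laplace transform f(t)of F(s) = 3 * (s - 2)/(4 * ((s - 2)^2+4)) 3 * exp(2 * t) * cos(2 * t)/4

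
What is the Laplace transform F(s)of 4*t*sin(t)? 8*s/(s^2 + 1)^2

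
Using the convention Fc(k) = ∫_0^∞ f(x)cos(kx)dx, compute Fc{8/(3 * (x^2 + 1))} 4 * pi * exp(-k)/3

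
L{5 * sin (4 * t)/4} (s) 5/ (s^2 + 16)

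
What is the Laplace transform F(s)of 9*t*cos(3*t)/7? 9*(s^2-9)/(7*(s^2 + 9)^2)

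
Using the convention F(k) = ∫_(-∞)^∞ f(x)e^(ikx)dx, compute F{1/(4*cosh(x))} pi/(4*cosh(pi*k/2))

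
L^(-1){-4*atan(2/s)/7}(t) -4*sin(2*t)/(7*t)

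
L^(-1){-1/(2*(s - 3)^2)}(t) -t*exp(3*t)/2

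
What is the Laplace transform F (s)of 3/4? 3/ (4*s)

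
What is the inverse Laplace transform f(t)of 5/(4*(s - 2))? 5*exp(2*t)/4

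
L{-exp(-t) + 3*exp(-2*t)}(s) 3/(s + 2)-1/(s + 1)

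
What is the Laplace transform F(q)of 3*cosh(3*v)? 3*q/(q^2-9)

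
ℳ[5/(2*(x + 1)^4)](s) 5*gamma(s)*gamma(4 - s)/12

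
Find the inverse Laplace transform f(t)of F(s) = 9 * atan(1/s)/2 9 * sin(t)/(2 * t)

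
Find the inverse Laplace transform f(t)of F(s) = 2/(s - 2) 2*exp(2*t)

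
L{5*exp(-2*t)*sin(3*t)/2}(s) 15/(2*((s + 2)^2 + 9))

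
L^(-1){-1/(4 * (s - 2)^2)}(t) -t * exp(2 * t)/4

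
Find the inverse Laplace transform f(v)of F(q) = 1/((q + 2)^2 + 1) exp(-2*v)*sin(v)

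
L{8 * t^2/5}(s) 16/(5 * s^3)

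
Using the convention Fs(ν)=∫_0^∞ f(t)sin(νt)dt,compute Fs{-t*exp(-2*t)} -4*ν/(ν^2 + 4)^2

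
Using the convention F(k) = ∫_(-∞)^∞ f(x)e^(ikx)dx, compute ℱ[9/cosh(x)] 9 * pi/cosh(pi * k/2)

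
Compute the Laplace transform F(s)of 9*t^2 18/s^3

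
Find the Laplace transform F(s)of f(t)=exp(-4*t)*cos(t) (s + 4)/((s + 4)^2 + 1)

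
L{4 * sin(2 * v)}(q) 8/(q^2+4)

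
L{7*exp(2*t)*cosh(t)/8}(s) 7*(s - 2)/(8*((s - 2)^2 - 1))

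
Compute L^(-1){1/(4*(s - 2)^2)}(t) t*exp(2*t)/4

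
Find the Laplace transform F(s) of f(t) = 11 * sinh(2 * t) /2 11/(s^2 - 4) 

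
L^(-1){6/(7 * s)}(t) 6/7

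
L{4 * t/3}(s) 4/(3 * s^2)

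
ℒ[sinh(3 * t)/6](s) 1/(2 * (s^2 - 9))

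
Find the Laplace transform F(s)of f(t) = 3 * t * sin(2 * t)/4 3 * s/(s^2 + 4)^2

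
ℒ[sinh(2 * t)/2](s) 1/(s^2 - 4)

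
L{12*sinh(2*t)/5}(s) 24/(5*(s^2 - 4))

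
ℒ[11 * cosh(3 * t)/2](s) 11 * s/(2 * (s^2 - 9))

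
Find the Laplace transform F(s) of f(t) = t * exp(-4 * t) (s + 4) ^(-2) 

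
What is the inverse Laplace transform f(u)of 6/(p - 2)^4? u^3 * exp(2 * u)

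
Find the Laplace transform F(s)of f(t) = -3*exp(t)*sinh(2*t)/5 -6/(5*(s - 1)^2 - 20)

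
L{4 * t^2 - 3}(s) 8/s^3 - 3/s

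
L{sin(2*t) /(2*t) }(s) atan(2/s) /2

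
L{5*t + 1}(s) 1/s + 5/s^2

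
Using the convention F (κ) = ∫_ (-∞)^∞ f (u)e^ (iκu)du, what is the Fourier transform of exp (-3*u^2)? sqrt (3)*sqrt (pi)*exp (-κ^2/12)/3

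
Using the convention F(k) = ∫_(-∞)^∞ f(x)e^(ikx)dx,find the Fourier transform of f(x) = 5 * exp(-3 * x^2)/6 5 * sqrt(3) * sqrt(pi) * exp(-k^2/12)/18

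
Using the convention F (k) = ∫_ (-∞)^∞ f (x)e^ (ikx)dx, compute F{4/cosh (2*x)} 2*pi/cosh (pi*k/4)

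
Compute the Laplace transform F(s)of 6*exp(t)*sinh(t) 6/(s*(s - 2))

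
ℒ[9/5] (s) 9/(5 * s) 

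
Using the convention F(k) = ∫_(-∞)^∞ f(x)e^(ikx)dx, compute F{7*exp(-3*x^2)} 7*sqrt(3)*sqrt(pi)*exp(-k^2/12)/3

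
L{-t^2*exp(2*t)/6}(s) -1/(3*(s - 2)^3)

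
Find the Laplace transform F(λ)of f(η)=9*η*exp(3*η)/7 9/(7*(λ - 3)^2)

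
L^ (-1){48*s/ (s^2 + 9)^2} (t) 8*t*sin (3*t)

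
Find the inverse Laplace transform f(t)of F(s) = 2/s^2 2 * t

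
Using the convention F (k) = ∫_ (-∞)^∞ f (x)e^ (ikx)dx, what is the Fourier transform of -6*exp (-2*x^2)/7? -3*sqrt (2)*sqrt (pi)*exp (-k^2/8)/7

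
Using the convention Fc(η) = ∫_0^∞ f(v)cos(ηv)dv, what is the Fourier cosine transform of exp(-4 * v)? 4/(η^2 + 16)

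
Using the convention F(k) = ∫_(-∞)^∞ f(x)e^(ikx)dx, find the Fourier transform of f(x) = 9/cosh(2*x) 9*pi/(2*cosh(pi*k/4))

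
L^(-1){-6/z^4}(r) -r^3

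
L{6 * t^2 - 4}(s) 12/s^3 - 4/s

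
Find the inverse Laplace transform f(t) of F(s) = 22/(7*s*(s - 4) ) 11*exp(2*t)*sinh(2*t) /7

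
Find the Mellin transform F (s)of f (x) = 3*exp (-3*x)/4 3^ (1 - s)*gamma (s)/4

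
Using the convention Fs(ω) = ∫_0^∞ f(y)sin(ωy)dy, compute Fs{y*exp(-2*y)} 4*ω/(ω^2 + 4)^2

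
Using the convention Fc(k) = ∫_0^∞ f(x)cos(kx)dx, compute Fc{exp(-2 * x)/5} 2/(5 * (k^2 + 4))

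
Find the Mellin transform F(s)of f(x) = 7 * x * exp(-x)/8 7 * gamma(s + 1)/8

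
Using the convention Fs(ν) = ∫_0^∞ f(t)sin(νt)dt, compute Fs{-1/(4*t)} -pi/8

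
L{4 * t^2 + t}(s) 8/s^3 + s^(-2)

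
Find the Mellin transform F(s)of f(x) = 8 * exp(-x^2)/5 4 * gamma(s/2)/5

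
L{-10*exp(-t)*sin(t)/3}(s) -10/(3*(s + 1)^2 + 3)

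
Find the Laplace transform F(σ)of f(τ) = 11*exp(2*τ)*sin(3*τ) 33/((σ - 2)^2 + 9)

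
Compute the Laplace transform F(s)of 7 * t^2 14/s^3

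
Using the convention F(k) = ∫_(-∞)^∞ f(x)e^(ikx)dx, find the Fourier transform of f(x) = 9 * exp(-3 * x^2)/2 3 * sqrt(3) * sqrt(pi) * exp(-k^2/12)/2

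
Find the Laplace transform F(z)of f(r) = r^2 2/z^3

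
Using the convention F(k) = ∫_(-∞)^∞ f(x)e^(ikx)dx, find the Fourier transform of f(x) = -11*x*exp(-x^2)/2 -11*I*sqrt(pi)*k*exp(-k^2/4)/4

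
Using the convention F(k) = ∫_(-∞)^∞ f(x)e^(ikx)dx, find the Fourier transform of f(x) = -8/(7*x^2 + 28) -4*pi*exp(-2*Abs(k))/7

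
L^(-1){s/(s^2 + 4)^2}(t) t * sin(2 * t)/4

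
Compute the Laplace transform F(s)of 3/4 3/(4 * s)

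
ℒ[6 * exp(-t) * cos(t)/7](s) 6 * (s + 1)/(7 * ((s + 1)^2 + 1))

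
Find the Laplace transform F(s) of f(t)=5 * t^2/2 5/s^3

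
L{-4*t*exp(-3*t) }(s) -4/(s + 3) ^2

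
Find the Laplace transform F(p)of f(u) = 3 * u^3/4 9/(2 * p^4)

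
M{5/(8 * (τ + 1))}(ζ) 5 * pi * csc(pi * ζ)/8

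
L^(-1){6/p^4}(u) u^3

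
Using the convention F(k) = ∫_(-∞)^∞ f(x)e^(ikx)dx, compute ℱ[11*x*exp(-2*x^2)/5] 11*sqrt(2)*I*sqrt(pi)*k*exp(-k^2/8)/40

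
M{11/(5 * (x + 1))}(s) 11 * pi * csc(pi * s)/5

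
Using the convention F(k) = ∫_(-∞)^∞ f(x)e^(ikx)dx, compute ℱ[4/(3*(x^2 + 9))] 4*pi*exp(-3*Abs(k))/9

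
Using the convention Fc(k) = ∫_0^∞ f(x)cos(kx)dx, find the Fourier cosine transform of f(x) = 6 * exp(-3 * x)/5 18/(5 * (k^2 + 9))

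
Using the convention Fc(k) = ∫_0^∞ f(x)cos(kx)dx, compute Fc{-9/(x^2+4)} -9*pi*exp(-2*k)/4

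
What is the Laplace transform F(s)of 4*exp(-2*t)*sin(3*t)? 12/((s + 2)^2 + 9)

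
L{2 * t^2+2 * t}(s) 4/s^3+2/s^2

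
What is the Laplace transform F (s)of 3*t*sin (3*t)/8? 9*s/ (4*(s^2 + 9)^2)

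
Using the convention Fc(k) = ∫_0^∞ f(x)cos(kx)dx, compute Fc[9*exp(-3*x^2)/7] 3*sqrt(3)*sqrt(pi)*exp(-k^2/12)/14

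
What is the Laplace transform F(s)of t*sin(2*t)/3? 4*s/(3*(s^2 + 4)^2)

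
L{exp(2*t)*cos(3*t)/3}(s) (s - 2)/(3*((s - 2)^2 + 9))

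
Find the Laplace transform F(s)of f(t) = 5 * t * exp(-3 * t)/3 5/(3 * (s + 3)^2)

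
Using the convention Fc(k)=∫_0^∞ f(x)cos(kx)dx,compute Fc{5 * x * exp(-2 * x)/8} 5 * (4 - k^2)/(8 * (k^2 + 4)^2)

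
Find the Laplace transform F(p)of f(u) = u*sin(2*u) 4*p/(p^2 + 4)^2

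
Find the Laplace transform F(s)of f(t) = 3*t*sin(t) 6*s/(s^2 + 1)^2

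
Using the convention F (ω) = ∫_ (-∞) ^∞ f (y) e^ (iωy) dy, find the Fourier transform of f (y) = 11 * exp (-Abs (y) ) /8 11/ (4 * (ω^2 + 1) ) 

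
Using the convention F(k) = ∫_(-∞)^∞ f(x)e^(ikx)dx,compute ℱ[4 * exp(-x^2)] 4 * sqrt(pi) * exp(-k^2/4)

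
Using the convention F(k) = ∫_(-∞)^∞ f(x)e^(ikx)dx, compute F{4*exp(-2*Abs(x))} 16/(k^2 + 4)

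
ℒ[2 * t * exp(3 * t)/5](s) 2/(5 * (s - 3)^2)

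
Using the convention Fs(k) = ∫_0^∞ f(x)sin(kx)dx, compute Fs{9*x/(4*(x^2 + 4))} 9*pi*exp(-2*k)/8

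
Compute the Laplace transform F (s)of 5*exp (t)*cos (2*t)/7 5*(s - 1)/ (7*( (s - 1)^2 + 4))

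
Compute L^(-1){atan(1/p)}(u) sin(u)/u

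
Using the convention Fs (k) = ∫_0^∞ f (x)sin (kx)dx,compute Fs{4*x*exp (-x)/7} 8*k/ (7*(k^2 + 1)^2)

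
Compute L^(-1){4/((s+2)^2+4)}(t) 2 * exp(-2 * t) * sin(2 * t)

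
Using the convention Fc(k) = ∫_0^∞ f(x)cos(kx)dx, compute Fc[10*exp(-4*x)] 40/(k^2 + 16)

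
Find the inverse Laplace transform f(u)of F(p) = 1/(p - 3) exp(3*u)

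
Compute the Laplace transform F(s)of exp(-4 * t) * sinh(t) 1/((s + 4)^2 - 1)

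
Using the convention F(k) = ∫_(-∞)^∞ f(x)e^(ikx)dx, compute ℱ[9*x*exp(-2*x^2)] 9*sqrt(2)*I*sqrt(pi)*k*exp(-k^2/8)/8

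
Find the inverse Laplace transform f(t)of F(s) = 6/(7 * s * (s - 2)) 6 * exp(t) * sinh(t)/7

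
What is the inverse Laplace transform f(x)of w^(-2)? x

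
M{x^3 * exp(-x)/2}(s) gamma(s + 3)/2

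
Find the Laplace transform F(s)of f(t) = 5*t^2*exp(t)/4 5/(2*(s - 1)^3)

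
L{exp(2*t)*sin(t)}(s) 1/((s - 2)^2 + 1)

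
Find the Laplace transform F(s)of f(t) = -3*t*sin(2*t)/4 -3*s/(s^2 + 4)^2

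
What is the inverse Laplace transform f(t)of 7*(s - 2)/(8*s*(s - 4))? 7*exp(2*t)*cosh(2*t)/8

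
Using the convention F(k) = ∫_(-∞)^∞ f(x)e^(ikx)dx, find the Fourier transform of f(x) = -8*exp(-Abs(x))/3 -16/(3*k^2 + 3)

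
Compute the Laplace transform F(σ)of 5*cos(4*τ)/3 5*σ/(3*(σ^2 + 16))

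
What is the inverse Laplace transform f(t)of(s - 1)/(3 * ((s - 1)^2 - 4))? exp(t) * cosh(2 * t)/3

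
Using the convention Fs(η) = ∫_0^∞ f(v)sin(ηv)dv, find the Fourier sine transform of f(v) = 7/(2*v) 7*pi/4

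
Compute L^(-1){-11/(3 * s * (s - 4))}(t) -11 * exp(2 * t) * sinh(2 * t)/6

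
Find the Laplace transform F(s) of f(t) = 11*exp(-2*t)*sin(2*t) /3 22/(3*((s + 2) ^2 + 4) ) 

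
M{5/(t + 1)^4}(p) 5*gamma(p)*gamma(4 - p)/6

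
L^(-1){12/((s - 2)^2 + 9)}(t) 4*exp(2*t)*sin(3*t)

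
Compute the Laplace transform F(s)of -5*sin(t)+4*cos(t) 4*s/(s^2+1) - 5/(s^2+1)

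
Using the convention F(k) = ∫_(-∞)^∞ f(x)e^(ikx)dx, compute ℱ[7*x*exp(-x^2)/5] 7*I*sqrt(pi)*k*exp(-k^2/4)/10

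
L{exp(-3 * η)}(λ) 1/(λ + 3)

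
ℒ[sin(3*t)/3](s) 1/(s^2 + 9)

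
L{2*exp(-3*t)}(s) 2/(s + 3)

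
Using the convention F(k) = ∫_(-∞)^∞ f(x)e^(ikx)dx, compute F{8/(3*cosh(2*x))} 4*pi/(3*cosh(pi*k/4))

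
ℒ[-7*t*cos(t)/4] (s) 7*(1 - s^2)/(4*(s^2 + 1)^2)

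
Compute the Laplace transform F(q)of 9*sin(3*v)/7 27/(7*(q^2 + 9))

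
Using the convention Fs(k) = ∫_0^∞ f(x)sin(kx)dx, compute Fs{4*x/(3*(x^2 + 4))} 2*pi*exp(-2*k)/3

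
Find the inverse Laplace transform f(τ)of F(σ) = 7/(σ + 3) 7*exp(-3*τ)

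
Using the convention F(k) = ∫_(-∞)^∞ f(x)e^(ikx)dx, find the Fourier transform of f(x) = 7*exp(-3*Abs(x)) 42/(k^2+9)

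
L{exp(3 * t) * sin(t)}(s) 1/((s - 3)^2 + 1)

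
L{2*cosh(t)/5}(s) 2*s/(5*(s^2 - 1))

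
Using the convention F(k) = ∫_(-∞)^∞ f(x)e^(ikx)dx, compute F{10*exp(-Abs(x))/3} 20/(3*(k^2 + 1))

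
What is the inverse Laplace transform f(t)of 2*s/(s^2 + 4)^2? t*sin(2*t)/2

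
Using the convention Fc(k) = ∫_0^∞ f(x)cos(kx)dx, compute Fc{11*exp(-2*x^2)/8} 11*sqrt(2)*sqrt(pi)*exp(-k^2/8)/32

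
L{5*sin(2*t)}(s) 10/(s^2 + 4)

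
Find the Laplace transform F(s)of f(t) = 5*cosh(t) 5*s/(s^2 - 1)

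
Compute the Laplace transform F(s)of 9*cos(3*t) 9*s/(s^2 + 9)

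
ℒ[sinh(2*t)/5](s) 2/(5*(s^2 - 4))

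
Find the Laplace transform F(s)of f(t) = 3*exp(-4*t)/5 3/(5*(s + 4))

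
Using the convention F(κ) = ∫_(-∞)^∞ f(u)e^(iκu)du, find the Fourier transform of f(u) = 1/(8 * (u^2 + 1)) pi * exp(-Abs(κ))/8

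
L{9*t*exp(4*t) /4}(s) 9/(4*(s - 4) ^2) 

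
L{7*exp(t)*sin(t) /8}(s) 7/(8*((s - 1) ^2 + 1) ) 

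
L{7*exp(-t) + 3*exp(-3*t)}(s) 7/(s + 1) + 3/(s + 3)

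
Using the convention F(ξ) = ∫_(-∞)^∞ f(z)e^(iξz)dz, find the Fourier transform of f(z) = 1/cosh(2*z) pi/(2*cosh(pi*ξ/4))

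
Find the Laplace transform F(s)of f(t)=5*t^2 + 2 2/s + 10/s^3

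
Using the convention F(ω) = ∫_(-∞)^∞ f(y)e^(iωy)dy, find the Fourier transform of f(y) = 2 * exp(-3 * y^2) 2 * sqrt(3) * sqrt(pi) * exp(-ω^2/12)/3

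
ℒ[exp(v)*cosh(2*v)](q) (q - 1)/((q - 1)^2 - 4)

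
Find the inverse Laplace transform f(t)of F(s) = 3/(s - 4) 3 * exp(4 * t)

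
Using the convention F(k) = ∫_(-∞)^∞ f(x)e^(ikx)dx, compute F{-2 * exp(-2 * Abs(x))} -8/(k^2 + 4)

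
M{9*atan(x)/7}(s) -9*pi*sec(pi*s/2)/(14*s)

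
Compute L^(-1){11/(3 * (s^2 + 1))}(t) 11 * sin(t)/3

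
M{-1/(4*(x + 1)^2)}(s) pi*(s - 1)/(4*sin(pi*s))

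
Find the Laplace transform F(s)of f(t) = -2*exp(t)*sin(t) -2/((s - 1)^2+1)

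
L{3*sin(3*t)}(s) 9/(s^2 + 9)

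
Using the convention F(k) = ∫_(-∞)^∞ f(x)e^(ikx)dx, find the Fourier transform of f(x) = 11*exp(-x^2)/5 11*sqrt(pi)*exp(-k^2/4)/5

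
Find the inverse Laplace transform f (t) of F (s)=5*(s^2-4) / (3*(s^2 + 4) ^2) 5*t*cos (2*t) /3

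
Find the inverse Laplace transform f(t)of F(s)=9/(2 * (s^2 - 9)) 3 * sinh(3 * t)/2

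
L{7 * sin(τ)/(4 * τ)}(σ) 7 * atan(1/σ)/4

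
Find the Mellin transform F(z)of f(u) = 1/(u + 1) pi*csc(pi*z)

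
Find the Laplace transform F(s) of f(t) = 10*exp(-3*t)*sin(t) 10/((s + 3) ^2 + 1) 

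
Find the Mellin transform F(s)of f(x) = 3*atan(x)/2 -3*pi*sec(pi*s/2)/(4*s)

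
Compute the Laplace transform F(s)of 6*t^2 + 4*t 12/s^3 + 4/s^2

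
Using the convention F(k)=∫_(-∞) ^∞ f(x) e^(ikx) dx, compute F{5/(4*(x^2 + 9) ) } 5*pi*exp(-3*Abs(k) ) /12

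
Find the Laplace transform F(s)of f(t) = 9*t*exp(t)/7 9/(7*(s - 1)^2)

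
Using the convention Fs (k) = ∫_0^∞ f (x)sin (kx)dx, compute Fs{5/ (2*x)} 5*pi/4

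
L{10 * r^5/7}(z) 1200/(7 * z^6)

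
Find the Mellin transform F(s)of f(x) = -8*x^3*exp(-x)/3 -8*gamma(s + 3)/3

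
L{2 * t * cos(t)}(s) 2 * (s^2-1)/(s^2 + 1)^2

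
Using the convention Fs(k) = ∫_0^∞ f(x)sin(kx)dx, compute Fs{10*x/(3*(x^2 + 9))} 5*pi*exp(-3*k)/3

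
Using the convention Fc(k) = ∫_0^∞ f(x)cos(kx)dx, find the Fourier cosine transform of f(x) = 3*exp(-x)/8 3/(8*(k^2 + 1))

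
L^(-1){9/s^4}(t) 3*t^3/2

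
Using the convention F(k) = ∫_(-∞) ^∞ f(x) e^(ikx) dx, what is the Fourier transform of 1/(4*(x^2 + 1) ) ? pi*exp(-Abs(k) ) /4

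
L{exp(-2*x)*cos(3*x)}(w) (w+2)/((w+2)^2+9)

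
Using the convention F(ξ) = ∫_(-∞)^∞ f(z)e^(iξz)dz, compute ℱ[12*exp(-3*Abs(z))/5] 72/(5*(ξ^2+9))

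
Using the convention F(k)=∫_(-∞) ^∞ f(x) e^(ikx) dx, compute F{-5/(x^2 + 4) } -5 * pi * exp(-2 * Abs(k) ) /2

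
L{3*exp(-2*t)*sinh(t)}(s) 3/((s+2)^2 - 1)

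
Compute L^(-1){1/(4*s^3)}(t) t^2/8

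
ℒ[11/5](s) 11/(5*s)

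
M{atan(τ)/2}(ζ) -pi*sec(pi*ζ/2)/(4*ζ)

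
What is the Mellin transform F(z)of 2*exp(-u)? 2*gamma(z)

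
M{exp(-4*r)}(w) gamma(w)/4^w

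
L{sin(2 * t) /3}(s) 2/(3 * (s^2 + 4) ) 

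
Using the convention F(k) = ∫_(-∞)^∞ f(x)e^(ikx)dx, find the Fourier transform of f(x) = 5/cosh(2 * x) 5 * pi/(2 * cosh(pi * k/4))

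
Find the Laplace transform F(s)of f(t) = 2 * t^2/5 4/(5 * s^3)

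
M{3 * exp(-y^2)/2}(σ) 3 * gamma(σ/2)/4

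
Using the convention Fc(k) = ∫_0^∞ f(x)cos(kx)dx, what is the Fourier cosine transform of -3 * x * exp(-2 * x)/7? 3 * (k^2-4)/(7 * (k^2+4)^2)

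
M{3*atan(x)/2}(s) -3*pi*sec(pi*s/2)/(4*s)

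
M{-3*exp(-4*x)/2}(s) -3*gamma(s)/(2*2^(2*s))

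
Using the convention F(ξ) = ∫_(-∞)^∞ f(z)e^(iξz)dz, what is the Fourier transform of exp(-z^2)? sqrt(pi)*exp(-ξ^2/4)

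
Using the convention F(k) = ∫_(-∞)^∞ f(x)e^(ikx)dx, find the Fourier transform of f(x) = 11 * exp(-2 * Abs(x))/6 22/(3 * (k^2+4))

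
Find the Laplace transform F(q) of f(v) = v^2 2/q^3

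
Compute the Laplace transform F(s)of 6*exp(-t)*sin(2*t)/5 12/(5*((s + 1)^2 + 4))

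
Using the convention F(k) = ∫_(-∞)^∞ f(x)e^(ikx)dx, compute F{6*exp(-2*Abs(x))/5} 24/(5*(k^2 + 4))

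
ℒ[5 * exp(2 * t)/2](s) 5/(2 * (s - 2))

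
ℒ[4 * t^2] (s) 8/s^3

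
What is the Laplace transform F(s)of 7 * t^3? 42/s^4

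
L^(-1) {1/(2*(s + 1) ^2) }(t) t*exp(-t) /2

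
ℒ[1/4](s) 1/(4 * s)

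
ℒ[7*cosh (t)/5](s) 7*s/ (5*(s^2 - 1))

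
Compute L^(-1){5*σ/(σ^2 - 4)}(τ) 5*cosh(2*τ)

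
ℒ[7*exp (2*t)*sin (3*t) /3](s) 7/ ( (s - 2) ^2+9) 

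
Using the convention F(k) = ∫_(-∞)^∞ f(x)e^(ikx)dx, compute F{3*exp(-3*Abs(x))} 18/(k^2 + 9)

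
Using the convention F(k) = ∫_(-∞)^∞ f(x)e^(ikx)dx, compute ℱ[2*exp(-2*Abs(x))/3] 8/(3*(k^2 + 4))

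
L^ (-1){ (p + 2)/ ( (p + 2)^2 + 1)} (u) exp (-2 * u) * cos (u)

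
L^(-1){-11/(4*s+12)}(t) -11*exp(-3*t)/4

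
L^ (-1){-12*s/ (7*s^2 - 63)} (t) -12*cosh (3*t)/7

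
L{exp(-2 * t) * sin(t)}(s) 1/((s + 2)^2 + 1)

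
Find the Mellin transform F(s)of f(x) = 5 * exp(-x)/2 5 * gamma(s)/2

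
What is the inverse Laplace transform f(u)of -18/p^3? -9*u^2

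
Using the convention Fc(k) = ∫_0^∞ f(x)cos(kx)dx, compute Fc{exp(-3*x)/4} 3/(4*(k^2 + 9))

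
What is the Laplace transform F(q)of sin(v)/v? atan(1/q)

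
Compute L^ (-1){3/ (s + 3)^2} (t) 3*t*exp (-3*t)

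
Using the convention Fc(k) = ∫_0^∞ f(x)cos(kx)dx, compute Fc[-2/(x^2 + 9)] -pi*exp(-3*k)/3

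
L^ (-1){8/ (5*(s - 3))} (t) 8*exp (3*t)/5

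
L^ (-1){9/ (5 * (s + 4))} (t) 9 * exp (-4 * t)/5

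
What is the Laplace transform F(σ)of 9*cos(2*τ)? 9*σ/(σ^2+4)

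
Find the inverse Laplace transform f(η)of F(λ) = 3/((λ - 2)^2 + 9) exp(2*η)*sin(3*η)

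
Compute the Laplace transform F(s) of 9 9/s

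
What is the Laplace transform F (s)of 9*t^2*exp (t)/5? 18/ (5*(s - 1)^3)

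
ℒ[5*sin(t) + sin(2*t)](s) 5/(s^2 + 1) + 2/(s^2 + 4)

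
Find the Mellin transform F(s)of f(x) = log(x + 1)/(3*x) -pi*csc(pi*s)/(3*s - 3)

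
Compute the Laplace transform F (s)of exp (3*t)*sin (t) 1/ ( (s - 3)^2+1)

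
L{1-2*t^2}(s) 1/s - 4/s^3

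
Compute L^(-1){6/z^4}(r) r^3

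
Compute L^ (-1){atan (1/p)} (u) sin (u)/u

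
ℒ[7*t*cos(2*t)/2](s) 7*(s^2 - 4)/(2*(s^2 + 4)^2)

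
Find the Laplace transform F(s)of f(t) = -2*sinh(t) -2/(s^2 - 1)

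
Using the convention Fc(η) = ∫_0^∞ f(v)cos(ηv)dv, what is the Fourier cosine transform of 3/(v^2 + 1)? 3 * pi * exp(-η)/2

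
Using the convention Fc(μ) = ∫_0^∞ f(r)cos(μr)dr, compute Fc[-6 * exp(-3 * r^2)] -sqrt(3) * sqrt(pi) * exp(-μ^2/12)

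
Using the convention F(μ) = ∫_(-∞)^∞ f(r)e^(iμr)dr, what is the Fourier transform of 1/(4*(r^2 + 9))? pi*exp(-3*Abs(μ))/12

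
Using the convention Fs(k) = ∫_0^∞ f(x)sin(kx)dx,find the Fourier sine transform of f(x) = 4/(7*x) 2*pi/7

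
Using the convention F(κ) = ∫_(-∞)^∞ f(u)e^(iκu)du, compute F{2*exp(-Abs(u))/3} 4/(3*(κ^2 + 1))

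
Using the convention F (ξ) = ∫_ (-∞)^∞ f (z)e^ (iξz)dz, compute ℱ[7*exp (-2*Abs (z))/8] 7/ (2*(ξ^2 + 4))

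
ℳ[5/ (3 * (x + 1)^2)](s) -5 * pi * (s - 1)/ (3 * sin (pi * s))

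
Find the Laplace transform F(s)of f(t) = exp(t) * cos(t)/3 (s - 1)/(3 * ((s - 1)^2+1))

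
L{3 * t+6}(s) 6/s+3/s^2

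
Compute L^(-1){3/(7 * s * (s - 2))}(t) 3 * exp(t) * sinh(t)/7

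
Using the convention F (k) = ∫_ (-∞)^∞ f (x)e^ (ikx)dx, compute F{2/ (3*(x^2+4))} pi*exp (-2*Abs (k))/3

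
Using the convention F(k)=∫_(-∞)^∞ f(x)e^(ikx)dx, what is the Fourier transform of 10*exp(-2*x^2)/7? 5*sqrt(2)*sqrt(pi)*exp(-k^2/8)/7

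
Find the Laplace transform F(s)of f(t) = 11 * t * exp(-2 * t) 11/(s + 2)^2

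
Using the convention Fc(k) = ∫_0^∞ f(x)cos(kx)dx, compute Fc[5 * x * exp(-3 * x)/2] 5 * (9 - k^2)/(2 * (k^2 + 9)^2)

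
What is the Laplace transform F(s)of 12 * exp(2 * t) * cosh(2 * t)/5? 12 * (s - 2)/(5 * s * (s - 4))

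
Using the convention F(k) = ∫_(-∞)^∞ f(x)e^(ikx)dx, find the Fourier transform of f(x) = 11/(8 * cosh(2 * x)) 11 * pi/(16 * cosh(pi * k/4))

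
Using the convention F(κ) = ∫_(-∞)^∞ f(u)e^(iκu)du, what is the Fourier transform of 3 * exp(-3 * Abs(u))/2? 9/(κ^2 + 9)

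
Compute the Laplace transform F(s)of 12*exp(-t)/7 12/(7*(s + 1))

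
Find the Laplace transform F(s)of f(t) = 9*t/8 9/(8*s^2)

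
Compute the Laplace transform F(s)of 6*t 6/s^2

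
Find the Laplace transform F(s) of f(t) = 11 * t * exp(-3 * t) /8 11/(8 * (s + 3) ^2) 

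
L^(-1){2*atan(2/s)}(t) 2*sin(2*t)/t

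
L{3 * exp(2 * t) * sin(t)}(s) 3/((s - 2)^2 + 1)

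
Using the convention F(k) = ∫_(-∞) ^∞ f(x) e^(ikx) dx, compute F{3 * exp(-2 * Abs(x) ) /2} 6/(k^2 + 4) 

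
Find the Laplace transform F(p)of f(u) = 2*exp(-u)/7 2/(7*(p + 1))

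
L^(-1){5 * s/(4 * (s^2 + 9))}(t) 5 * cos(3 * t)/4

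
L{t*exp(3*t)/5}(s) 1/(5*(s - 3)^2)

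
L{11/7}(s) 11/(7*s) 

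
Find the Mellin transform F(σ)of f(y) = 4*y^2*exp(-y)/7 4*gamma(σ+2)/7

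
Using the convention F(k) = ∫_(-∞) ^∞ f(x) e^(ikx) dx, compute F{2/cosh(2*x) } pi/cosh(pi*k/4) 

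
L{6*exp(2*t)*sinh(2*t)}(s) 12/(s*(s - 4))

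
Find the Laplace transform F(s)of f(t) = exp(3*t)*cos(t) (s - 3)/((s - 3)^2 + 1)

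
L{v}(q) q^(-2)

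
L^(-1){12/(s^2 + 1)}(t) 12 * sin(t)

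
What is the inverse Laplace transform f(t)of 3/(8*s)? 3/8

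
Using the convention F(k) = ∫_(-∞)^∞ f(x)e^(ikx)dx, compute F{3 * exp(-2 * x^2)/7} 3 * sqrt(2) * sqrt(pi) * exp(-k^2/8)/14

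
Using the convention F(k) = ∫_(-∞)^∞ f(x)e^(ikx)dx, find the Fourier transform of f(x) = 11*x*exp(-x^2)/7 11*I*sqrt(pi)*k*exp(-k^2/4)/14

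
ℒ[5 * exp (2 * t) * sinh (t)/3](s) 5/ (3 * ( (s - 2)^2-1))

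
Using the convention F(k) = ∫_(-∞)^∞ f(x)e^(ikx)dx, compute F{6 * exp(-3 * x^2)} 2 * sqrt(3) * sqrt(pi) * exp(-k^2/12)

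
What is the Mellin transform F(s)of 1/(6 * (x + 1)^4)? gamma(s) * gamma(4 - s)/36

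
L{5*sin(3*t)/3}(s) 5/(s^2+9)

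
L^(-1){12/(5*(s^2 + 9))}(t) 4*sin(3*t)/5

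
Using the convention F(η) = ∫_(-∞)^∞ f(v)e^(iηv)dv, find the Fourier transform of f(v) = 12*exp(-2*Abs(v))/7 48/(7*(η^2 + 4))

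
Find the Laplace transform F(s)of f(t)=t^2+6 6/s+2/s^3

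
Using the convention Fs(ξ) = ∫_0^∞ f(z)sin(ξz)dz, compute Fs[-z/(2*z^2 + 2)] -pi*exp(-ξ)/4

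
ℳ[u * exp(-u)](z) gamma(z+1)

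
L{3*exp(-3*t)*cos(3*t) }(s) 3*(s + 3) /((s + 3) ^2 + 9) 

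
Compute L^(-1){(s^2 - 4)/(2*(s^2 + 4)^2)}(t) t*cos(2*t)/2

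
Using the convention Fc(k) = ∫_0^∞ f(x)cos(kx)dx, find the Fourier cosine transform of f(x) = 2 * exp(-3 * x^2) sqrt(3) * sqrt(pi) * exp(-k^2/12)/3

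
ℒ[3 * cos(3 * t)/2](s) 3 * s/(2 * (s^2+9))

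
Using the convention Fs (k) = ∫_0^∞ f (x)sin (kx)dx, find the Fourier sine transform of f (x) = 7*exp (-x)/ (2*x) 7*atan (k)/2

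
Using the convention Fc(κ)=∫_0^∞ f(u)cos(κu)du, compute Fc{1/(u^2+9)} pi*exp(-3*κ)/6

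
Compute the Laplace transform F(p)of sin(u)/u atan(1/p)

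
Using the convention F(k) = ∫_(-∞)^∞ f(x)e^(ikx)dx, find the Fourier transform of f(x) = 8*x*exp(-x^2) 4*I*sqrt(pi)*k*exp(-k^2/4)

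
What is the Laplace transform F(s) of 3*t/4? 3/(4*s^2) 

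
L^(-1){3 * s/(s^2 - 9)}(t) 3 * cosh(3 * t)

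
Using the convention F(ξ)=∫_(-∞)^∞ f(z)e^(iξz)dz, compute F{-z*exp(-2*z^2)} -sqrt(2)*I*sqrt(pi)*ξ*exp(-ξ^2/8)/8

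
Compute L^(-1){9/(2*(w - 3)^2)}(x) 9*x*exp(3*x)/2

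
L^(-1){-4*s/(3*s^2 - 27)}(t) -4*cosh(3*t)/3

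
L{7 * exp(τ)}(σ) 7/(σ - 1)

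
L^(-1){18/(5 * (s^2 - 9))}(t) 6 * sinh(3 * t)/5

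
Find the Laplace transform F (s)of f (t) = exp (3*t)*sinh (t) 1/ ( (s - 3)^2 - 1)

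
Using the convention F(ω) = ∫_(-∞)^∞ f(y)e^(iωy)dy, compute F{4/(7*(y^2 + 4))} 2*pi*exp(-2*Abs(ω))/7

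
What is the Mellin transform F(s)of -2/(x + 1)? -2*pi*csc(pi*s)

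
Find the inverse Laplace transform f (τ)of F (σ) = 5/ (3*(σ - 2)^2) 5*τ*exp (2*τ)/3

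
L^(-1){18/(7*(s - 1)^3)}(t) 9*t^2*exp(t)/7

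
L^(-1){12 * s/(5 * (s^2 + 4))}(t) 12 * cos(2 * t)/5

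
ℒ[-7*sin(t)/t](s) -7*atan(1/s)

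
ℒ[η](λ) λ^(-2)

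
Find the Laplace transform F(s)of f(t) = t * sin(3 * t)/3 2 * s/(s^2 + 9)^2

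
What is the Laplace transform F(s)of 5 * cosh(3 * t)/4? 5 * s/(4 * (s^2 - 9))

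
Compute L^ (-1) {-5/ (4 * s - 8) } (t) -5 * exp (2 * t) /4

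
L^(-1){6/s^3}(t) 3 * t^2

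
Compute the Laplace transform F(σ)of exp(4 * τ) 1/(σ - 4)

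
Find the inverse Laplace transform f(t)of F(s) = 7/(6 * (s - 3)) 7 * exp(3 * t)/6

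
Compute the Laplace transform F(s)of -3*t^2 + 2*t 2/s^2 - 6/s^3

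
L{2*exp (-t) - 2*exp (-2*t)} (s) 2/ (s + 1) - 2/ (s + 2)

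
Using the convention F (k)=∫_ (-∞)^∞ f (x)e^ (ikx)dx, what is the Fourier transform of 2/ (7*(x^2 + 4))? pi*exp (-2*Abs (k))/7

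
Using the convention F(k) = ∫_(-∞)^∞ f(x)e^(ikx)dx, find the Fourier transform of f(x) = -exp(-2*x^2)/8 -sqrt(2)*sqrt(pi)*exp(-k^2/8)/16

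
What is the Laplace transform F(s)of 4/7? 4/(7 * s)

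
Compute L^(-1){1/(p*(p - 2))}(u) exp(u)*sinh(u)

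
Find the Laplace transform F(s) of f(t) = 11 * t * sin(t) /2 11 * s/(s^2 + 1) ^2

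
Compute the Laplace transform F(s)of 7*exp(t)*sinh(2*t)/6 7/(3*((s - 1)^2 - 4))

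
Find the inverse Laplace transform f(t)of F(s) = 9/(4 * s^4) 3 * t^3/8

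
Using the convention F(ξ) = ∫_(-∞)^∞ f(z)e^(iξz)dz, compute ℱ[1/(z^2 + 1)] pi * exp(-Abs(ξ))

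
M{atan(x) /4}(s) -pi*sec(pi*s/2) /(8*s) 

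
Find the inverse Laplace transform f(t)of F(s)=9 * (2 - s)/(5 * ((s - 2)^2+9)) -9 * exp(2 * t) * cos(3 * t)/5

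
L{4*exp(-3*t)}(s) 4/(s + 3)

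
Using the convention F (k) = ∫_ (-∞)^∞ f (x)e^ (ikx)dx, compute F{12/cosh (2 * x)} 6 * pi/cosh (pi * k/4)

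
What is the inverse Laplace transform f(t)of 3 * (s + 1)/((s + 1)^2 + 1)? 3 * exp(-t) * cos(t)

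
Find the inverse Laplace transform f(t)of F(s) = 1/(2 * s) 1/2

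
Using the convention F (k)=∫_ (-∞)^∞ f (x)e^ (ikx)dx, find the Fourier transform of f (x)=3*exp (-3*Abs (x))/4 9/ (2*(k^2 + 9))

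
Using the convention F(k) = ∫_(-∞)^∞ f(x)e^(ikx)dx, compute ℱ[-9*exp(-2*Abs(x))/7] -36/(7*k^2+28)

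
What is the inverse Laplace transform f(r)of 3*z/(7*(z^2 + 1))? 3*cos(r)/7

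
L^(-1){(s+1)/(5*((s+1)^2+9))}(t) exp(-t)*cos(3*t)/5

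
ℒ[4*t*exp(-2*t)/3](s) 4/(3*(s+2)^2)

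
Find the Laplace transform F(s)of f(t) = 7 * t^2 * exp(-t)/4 7/(2 * (s + 1)^3)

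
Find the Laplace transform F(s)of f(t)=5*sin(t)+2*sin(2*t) 4/(s^2+4)+5/(s^2+1)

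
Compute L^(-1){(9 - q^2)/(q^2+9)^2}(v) -v * cos(3 * v)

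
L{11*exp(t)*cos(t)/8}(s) 11*(s - 1)/(8*((s - 1)^2 + 1))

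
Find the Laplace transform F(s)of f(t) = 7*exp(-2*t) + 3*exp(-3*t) 7/(s + 2) + 3/(s + 3)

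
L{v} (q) q^ (-2)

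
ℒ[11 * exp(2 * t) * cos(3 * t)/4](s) 11 * (s - 2)/(4 * ((s - 2)^2+9))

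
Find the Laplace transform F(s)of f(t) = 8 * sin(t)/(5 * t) 8 * atan(1/s)/5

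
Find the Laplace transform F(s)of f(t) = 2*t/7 2/(7*s^2)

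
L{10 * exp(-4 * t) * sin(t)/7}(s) 10/(7 * ((s + 4)^2 + 1))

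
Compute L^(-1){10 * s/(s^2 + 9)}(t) 10 * cos(3 * t)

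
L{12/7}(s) 12/(7 * s)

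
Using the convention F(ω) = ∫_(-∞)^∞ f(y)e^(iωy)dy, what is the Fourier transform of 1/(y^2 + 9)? pi*exp(-3*Abs(ω))/3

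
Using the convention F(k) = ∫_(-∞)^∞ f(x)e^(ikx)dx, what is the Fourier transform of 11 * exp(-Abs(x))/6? 11/(3 * (k^2 + 1))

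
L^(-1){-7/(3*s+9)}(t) -7*exp(-3*t)/3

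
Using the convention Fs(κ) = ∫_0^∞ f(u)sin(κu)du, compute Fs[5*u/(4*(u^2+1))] 5*pi*exp(-κ)/8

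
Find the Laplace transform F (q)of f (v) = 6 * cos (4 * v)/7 6 * q/ (7 * (q^2 + 16))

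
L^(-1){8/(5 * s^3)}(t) 4 * t^2/5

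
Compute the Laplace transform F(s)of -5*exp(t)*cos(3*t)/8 5*(1 - s)/(8*((s - 1)^2 + 9))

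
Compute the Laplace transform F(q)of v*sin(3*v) 6*q/(q^2 + 9)^2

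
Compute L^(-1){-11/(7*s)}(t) -11/7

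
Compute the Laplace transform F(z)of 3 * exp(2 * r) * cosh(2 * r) 3 * (z - 2)/(z * (z - 4))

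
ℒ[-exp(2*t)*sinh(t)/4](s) -1/(4*(s - 2)^2 - 4)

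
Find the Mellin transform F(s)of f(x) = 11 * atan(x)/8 -11 * pi * sec(pi * s/2)/(16 * s)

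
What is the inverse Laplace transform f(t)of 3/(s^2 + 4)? 3*sin(2*t)/2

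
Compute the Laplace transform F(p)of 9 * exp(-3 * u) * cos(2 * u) 9 * (p + 3)/((p + 3)^2 + 4)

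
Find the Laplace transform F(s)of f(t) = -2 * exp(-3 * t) -2/(s + 3)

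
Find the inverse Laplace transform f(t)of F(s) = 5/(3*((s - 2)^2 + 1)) 5*exp(2*t)*sin(t)/3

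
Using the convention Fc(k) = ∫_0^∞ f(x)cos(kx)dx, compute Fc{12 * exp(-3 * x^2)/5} 2 * sqrt(3) * sqrt(pi) * exp(-k^2/12)/5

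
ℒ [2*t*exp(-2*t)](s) 2/(s + 2)^2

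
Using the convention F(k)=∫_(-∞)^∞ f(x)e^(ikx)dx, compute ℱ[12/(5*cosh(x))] 12*pi/(5*cosh(pi*k/2))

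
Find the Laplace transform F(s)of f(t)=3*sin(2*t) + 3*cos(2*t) 3*s/(s^2 + 4) + 6/(s^2 + 4)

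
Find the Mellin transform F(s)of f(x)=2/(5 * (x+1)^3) pi * (s - 2) * (s - 1)/(5 * sin(pi * s))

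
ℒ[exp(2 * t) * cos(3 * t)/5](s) (s - 2)/(5 * ((s - 2)^2+9))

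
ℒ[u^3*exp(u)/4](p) 3/(2*(p - 1)^4)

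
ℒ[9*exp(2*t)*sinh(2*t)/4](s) 9/(2*s*(s - 4))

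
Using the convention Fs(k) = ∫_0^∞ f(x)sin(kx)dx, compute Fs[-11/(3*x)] -11*pi/6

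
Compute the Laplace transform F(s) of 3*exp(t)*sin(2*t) 6/((s - 1) ^2 + 4) 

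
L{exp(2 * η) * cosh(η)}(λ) (λ - 2)/((λ - 2)^2 - 1)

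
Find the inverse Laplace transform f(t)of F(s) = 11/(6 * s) 11/6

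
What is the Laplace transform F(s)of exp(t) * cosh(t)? (s - 1)/(s * (s - 2))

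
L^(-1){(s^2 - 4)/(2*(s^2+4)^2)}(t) t*cos(2*t)/2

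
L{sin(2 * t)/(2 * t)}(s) atan(2/s)/2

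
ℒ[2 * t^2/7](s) 4/ (7 * s^3)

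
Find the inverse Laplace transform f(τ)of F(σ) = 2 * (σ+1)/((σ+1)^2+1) 2 * exp(-τ) * cos(τ)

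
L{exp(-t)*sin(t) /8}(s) 1/(8*((s + 1) ^2 + 1) ) 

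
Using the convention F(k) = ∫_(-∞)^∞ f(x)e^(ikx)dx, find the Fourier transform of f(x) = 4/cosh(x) 4*pi/cosh(pi*k/2)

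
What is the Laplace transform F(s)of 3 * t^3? 18/s^4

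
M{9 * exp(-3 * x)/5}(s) 3^(2 - s) * gamma(s)/5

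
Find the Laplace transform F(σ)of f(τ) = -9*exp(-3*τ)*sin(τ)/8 -9/(8*(σ + 3)^2 + 8)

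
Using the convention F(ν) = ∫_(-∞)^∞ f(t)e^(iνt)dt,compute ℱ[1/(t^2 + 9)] pi*exp(-3*Abs(ν))/3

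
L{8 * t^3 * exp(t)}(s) 48/(s - 1)^4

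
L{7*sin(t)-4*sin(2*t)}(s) 7/(s^2+1)-8/(s^2+4)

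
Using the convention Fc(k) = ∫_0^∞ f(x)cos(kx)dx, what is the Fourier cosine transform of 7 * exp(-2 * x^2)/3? 7 * sqrt(2) * sqrt(pi) * exp(-k^2/8)/12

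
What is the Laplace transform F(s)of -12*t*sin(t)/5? -24*s/(5*(s^2 + 1)^2)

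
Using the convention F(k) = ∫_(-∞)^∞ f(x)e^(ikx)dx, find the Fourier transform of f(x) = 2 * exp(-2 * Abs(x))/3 8/(3 * (k^2+4))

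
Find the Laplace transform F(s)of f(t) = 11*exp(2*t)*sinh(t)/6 11/(6*((s - 2)^2 - 1))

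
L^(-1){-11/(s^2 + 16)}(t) -11 * sin(4 * t)/4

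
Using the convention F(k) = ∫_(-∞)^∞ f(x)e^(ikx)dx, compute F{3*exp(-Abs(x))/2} 3/(k^2 + 1)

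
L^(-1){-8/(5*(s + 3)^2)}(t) -8*t*exp(-3*t)/5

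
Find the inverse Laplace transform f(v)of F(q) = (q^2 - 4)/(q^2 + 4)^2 v*cos(2*v)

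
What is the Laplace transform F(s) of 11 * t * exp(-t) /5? 11/(5 * (s + 1) ^2) 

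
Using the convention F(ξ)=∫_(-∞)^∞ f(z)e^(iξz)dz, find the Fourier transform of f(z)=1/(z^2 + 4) pi*exp(-2*Abs(ξ))/2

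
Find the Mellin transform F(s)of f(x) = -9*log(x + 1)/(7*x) 9*pi*csc(pi*s)/(7*(s - 1))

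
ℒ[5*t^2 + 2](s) 2/s + 10/s^3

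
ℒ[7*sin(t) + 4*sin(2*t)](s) 7/(s^2 + 1) + 8/(s^2 + 4)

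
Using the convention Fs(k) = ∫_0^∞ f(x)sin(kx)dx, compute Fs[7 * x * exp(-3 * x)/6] 7 * k/(k^2 + 9)^2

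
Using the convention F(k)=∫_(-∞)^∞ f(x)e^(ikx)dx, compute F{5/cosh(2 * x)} 5 * pi/(2 * cosh(pi * k/4))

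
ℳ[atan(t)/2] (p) -pi*sec(pi*p/2)/(4*p)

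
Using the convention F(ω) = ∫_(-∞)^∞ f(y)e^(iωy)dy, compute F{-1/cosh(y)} -pi/cosh(pi*ω/2)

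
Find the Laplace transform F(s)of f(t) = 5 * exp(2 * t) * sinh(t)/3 5/(3 * ((s - 2)^2 - 1))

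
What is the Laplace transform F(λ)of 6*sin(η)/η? 6*atan(1/λ)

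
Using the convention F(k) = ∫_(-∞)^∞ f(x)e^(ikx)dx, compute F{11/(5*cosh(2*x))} 11*pi/(10*cosh(pi*k/4))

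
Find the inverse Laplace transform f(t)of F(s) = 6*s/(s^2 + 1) 6*cos(t)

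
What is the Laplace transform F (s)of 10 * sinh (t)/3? 10/ (3 * (s^2 - 1))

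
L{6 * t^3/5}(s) 36/(5 * s^4)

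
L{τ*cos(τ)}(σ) (σ^2 - 1)/(σ^2 + 1)^2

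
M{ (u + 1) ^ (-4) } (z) gamma (z) * gamma (4 - z) /6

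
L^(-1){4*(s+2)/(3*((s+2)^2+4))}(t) 4*exp(-2*t)*cos(2*t)/3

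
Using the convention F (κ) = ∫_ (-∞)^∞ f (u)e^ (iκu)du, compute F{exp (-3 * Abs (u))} 6/ (κ^2 + 9)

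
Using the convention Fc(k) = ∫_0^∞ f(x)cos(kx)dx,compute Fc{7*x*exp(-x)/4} 7*(1 - k^2)/(4*(k^2 + 1)^2)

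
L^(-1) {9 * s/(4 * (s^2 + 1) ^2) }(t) 9 * t * sin(t) /8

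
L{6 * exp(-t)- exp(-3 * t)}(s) 6/(s+1)-1/(s+3)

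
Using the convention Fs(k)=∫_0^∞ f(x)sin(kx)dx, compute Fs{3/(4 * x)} 3 * pi/8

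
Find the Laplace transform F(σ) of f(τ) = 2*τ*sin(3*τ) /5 12*σ/(5*(σ^2 + 9) ^2) 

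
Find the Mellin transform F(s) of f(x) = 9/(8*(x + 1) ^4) 3*gamma(s)*gamma(4 - s) /16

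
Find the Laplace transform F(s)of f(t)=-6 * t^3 -36/s^4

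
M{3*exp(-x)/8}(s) 3*gamma(s)/8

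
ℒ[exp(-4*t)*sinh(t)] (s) 1/((s + 4)^2 - 1)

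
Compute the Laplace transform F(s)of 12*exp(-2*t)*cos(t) 12*(s + 2)/((s + 2)^2 + 1)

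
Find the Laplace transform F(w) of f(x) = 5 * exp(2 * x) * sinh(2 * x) 10/(w * (w - 4) ) 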